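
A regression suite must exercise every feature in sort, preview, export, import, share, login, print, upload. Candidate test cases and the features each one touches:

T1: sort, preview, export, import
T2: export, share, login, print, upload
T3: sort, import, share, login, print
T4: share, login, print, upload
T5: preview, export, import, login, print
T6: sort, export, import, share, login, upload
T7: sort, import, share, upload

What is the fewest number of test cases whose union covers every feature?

T1, T2 together cover {sort, preview, export, import, share, login, print, upload} — every feature.
No single test case contains all 8 features, so 2 is optimal.

2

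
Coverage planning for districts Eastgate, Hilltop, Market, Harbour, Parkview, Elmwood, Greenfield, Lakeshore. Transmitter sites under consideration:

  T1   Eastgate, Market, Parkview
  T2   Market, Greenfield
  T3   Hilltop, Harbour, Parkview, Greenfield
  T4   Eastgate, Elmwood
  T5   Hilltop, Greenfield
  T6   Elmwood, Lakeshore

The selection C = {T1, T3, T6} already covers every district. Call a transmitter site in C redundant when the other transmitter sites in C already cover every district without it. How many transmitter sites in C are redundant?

Drop T1: Eastgate, Market uncovered — not redundant.
Drop T3: Hilltop, Harbour, Greenfield uncovered — not redundant.
Drop T6: Elmwood, Lakeshore uncovered — not redundant.
None of the transmitter sites in C is redundant.

0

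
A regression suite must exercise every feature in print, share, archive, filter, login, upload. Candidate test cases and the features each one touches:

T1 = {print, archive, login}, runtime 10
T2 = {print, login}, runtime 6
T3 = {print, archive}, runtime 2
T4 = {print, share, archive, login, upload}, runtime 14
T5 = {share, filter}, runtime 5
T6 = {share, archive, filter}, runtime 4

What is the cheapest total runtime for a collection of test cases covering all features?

18

T4, T6 cover every feature at runtime 14 + 4 = 18.
Any cover uses at least 2 test cases; among all covering selections none totals below 18.
Greedy by coverage-per-runtime would pick T3, T6, T2, T4 for 26 — worse than the optimum 18.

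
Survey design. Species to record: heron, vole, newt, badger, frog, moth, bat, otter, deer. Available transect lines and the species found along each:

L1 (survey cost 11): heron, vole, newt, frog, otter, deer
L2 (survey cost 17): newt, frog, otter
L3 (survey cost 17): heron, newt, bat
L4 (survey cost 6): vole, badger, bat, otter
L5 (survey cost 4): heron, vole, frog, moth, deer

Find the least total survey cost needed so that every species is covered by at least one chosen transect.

21

L1, L4, L5 cover every species at survey cost 11 + 6 + 4 = 21.
Any cover uses at least 3 transects; among all covering selections none totals below 21.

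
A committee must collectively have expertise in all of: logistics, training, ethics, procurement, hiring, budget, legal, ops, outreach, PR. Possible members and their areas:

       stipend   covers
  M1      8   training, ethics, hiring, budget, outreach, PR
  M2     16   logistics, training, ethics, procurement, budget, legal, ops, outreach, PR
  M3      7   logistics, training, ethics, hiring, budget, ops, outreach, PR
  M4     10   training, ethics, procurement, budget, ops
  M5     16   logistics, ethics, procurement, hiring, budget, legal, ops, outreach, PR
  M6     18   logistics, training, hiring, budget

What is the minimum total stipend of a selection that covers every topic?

M2, M3 cover every topic at stipend 16 + 7 = 23.
Any cover uses at least 2 members; among all covering selections none totals below 23.

23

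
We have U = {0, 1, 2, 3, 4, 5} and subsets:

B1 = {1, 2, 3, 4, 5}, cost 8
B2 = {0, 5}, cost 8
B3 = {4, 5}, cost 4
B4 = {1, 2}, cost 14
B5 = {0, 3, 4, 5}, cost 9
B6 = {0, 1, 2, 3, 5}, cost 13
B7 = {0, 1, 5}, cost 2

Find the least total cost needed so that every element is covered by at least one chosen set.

B1, B7 cover every element at cost 8 + 2 = 10.
Any cover uses at least 2 sets; among all covering selections none totals below 10.

10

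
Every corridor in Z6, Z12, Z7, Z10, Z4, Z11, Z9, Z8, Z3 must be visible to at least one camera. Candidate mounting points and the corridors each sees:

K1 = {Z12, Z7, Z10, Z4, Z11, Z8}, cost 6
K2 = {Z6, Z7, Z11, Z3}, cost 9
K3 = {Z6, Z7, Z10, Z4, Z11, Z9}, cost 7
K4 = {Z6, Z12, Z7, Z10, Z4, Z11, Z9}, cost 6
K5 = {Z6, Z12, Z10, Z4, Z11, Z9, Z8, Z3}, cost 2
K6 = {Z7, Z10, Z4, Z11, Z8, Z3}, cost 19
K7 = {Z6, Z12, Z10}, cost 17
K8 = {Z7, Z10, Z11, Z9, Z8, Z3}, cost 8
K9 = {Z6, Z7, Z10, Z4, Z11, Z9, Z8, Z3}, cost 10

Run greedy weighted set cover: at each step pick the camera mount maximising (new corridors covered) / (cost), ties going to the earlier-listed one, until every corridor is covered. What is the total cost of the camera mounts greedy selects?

8

Pick 1: K5 adds 8 new (Z6, Z12, Z10, Z4, Z11, Z9, Z8, Z3) at cost 2 (ratio 8/2).
Pick 2: K1 adds 1 new (Z7) at cost 6 (ratio 1/6).
Greedy total cost: 2 + 6 = 8.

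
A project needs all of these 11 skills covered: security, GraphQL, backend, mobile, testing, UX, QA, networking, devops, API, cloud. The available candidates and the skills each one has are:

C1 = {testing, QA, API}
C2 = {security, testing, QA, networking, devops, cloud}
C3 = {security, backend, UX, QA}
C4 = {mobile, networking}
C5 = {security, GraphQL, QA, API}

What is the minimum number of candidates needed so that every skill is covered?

C2, C3, C4, C5 together cover {security, GraphQL, backend, mobile, testing, UX, QA, networking, devops, API, cloud} — every skill.
No 3 of the 5 candidates cover everything (all 10 triples fall short), so 4 is minimum.

4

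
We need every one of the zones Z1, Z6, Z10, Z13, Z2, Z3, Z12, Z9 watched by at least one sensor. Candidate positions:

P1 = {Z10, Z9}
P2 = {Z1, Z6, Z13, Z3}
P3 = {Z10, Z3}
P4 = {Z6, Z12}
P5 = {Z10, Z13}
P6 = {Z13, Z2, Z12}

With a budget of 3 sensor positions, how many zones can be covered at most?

Choosing P1, P2, P6 covers {Z1, Z6, Z10, Z13, Z2, Z3, Z12, Z9} — 8 zones.
That is all 8 zones.

8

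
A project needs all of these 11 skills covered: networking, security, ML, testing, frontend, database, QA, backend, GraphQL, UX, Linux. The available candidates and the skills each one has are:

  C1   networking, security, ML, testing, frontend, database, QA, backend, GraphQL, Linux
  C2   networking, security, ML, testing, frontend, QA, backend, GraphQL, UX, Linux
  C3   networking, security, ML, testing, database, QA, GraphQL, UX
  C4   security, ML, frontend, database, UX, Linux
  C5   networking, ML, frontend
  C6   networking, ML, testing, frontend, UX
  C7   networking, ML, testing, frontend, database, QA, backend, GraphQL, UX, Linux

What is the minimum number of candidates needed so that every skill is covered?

2

C1, C2 together cover {networking, security, ML, testing, frontend, database, QA, backend, GraphQL, UX, Linux} — every skill.
No single candidate contains all 11 skills, so 2 is optimal.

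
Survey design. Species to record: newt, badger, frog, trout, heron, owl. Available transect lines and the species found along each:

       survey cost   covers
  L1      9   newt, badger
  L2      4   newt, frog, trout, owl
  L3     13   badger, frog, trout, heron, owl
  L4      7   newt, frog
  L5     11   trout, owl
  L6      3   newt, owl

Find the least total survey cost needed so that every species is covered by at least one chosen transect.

L3, L6 cover every species at survey cost 13 + 3 = 16.
Any cover uses at least 2 transects; among all covering selections none totals below 16.
Greedy by coverage-per-survey cost would pick L2, L3 for 17 — worse than the optimum 16.

16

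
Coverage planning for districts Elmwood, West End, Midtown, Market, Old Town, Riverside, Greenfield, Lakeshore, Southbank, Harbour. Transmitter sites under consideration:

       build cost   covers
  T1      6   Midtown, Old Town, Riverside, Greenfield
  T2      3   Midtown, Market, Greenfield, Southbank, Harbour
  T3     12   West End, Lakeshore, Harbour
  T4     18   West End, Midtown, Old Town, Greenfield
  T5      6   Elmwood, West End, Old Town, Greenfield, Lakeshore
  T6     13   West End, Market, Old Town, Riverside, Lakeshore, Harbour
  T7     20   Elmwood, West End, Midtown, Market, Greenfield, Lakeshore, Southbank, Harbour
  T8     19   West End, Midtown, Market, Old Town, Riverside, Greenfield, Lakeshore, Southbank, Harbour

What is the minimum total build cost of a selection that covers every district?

15

T1, T2, T5 cover every district at build cost 6 + 3 + 6 = 15.
Any cover uses at least 2 transmitter sites; among all covering selections none totals below 15.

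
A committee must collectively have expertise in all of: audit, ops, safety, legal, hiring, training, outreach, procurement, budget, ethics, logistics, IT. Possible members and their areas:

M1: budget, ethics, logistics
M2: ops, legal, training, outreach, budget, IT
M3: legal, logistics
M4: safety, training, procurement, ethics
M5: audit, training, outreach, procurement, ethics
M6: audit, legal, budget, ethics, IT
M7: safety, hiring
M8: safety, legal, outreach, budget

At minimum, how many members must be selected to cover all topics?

M1, M2, M5, M7 together cover {audit, ops, safety, legal, hiring, training, outreach, procurement, budget, ethics, logistics, IT} — every topic.
No 3 of the 8 members cover everything (all 56 triples fall short), so 4 is minimum.
Greedy (largest uncovered first) would take M2, M4, M1, M5, M7 — 5 members — but 4 suffice.

4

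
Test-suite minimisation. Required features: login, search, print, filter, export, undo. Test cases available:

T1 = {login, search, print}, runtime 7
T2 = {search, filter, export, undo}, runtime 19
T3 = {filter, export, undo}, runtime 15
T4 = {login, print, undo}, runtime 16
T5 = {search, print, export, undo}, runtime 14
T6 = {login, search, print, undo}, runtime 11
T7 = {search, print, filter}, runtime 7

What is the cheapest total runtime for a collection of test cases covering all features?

T1, T3 cover every feature at runtime 7 + 15 = 22.
Any cover uses at least 2 test cases; among all covering selections none totals below 22.

22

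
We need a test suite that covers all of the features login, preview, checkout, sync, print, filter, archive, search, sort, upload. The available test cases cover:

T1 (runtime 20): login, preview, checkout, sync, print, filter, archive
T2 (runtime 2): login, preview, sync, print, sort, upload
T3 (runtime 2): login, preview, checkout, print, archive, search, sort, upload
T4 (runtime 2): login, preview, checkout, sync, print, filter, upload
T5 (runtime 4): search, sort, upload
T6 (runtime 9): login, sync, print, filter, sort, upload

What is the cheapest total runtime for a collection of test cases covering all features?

4

T3, T4 cover every feature at runtime 2 + 2 = 4.
Any cover uses at least 2 test cases; among all covering selections none totals below 4.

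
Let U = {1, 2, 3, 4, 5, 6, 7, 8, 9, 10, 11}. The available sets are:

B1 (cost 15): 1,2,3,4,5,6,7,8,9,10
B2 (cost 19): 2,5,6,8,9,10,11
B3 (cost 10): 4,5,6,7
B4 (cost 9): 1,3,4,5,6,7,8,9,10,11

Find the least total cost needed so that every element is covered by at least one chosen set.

24

B1, B4 cover every element at cost 15 + 9 = 24.
Any cover uses at least 2 sets; among all covering selections none totals below 24.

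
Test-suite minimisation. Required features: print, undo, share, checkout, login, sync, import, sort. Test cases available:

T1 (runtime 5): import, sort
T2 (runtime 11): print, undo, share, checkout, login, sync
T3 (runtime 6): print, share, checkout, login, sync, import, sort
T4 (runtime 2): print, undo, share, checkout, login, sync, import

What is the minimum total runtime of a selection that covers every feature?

T1, T4 cover every feature at runtime 5 + 2 = 7.
Any cover uses at least 2 test cases; among all covering selections none totals below 7.

7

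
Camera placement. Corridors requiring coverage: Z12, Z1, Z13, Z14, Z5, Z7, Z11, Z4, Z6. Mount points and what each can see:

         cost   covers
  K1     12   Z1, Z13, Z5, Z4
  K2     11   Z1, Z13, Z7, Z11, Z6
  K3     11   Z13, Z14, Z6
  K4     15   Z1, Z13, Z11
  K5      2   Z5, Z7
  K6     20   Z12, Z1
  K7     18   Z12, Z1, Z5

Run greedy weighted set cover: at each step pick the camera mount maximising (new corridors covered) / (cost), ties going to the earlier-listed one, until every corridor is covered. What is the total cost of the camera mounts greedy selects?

54

Pick 1: K5 adds 2 new (Z5, Z7) at cost 2 (ratio 2/2).
Pick 2: K2 adds 4 new (Z1, Z13, Z11, Z6) at cost 11 (ratio 4/11).
Pick 3: K3 adds 1 new (Z14) at cost 11 (ratio 1/11).
Pick 4: K1 adds 1 new (Z4) at cost 12 (ratio 1/12).
Pick 5: K7 adds 1 new (Z12) at cost 18 (ratio 1/18).
Greedy total cost: 2 + 11 + 11 + 12 + 18 = 54. (The true optimum is 52, so greedy overshoots here.)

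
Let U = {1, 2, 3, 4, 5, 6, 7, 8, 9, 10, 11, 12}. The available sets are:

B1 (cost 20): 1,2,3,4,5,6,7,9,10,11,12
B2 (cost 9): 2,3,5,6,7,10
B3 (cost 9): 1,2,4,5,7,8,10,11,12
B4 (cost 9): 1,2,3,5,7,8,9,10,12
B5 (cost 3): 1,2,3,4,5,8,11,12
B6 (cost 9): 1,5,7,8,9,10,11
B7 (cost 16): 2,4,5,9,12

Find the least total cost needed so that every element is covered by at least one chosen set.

B2, B4, B5 cover every element at cost 9 + 9 + 3 = 21.
Any cover uses at least 2 sets; among all covering selections none totals below 21.

21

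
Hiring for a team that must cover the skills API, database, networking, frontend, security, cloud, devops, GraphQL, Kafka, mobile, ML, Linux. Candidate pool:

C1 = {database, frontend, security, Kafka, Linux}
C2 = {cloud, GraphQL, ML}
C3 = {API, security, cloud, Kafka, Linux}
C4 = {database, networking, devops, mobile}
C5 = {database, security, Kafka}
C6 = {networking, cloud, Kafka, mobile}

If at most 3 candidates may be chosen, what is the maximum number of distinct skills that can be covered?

Choosing C1, C2, C4 covers {database, networking, frontend, security, cloud, devops, GraphQL, Kafka, mobile, ML, Linux} — 11 skills.
No choice of 3 candidates does better; here API is left uncovered.

11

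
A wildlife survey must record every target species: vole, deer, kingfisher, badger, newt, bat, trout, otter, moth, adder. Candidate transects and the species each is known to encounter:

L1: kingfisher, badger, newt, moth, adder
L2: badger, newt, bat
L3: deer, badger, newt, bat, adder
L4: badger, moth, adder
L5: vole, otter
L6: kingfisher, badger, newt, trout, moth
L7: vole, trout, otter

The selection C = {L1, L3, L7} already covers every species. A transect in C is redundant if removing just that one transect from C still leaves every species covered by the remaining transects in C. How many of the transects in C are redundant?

0

Drop L1: kingfisher, moth uncovered — not redundant.
Drop L3: deer, bat uncovered — not redundant.
Drop L7: vole, trout, otter uncovered — not redundant.
None of the transects in C is redundant.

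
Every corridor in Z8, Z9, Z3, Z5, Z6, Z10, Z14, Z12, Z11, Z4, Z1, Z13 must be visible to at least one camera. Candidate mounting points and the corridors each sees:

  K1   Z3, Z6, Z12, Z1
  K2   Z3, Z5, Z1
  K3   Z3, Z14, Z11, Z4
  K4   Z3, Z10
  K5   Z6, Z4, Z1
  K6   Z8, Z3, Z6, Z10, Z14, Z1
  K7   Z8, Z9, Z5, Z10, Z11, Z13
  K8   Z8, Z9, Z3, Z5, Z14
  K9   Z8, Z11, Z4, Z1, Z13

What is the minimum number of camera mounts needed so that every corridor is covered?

3

K1, K3, K7 together cover {Z8, Z9, Z3, Z5, Z6, Z10, Z14, Z12, Z11, Z4, Z1, Z13} — every corridor.
No 2 of the 9 camera mounts cover everything (all 36 pairs fall short), so 3 is minimum.
Greedy (largest uncovered first) would take K6, K7, K1, K3 — 4 camera mounts — but 3 suffice.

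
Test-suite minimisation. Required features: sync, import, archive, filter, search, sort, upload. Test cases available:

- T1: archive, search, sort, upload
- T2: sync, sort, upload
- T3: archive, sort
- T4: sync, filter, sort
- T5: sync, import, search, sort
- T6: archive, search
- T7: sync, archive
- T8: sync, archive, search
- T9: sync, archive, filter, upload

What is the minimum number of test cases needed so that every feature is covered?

2

T5, T9 together cover {sync, import, archive, filter, search, sort, upload} — every feature.
No single test case contains all 7 features, so 2 is optimal.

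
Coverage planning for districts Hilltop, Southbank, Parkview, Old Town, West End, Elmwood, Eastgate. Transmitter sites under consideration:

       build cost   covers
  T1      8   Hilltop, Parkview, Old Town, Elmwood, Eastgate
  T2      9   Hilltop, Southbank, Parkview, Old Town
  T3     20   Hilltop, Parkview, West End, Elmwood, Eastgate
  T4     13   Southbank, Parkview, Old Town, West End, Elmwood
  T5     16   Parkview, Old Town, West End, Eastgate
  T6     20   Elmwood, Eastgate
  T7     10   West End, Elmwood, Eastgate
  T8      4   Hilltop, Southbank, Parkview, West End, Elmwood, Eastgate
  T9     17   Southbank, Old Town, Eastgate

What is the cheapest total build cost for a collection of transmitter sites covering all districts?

T1, T8 cover every district at build cost 8 + 4 = 12.
Any cover uses at least 2 transmitter sites; among all covering selections none totals below 12.

12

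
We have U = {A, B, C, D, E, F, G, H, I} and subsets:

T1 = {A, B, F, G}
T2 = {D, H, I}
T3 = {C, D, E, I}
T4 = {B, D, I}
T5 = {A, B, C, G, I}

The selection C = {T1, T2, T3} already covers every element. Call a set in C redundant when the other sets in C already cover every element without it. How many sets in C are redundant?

0

Drop T1: A, B, F, G uncovered — not redundant.
Drop T2: H uncovered — not redundant.
Drop T3: C, E uncovered — not redundant.
None of the sets in C is redundant.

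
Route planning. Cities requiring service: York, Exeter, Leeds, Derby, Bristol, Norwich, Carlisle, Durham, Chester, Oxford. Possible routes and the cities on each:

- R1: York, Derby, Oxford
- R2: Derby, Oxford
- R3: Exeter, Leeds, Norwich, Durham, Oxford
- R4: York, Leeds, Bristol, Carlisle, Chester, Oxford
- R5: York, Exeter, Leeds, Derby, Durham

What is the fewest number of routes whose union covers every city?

3

R1, R3, R4 together cover {York, Exeter, Leeds, Derby, Bristol, Norwich, Carlisle, Durham, Chester, Oxford} — every city.
No 2 of the 5 routes cover everything (all 10 pairs fall short), so 3 is minimum.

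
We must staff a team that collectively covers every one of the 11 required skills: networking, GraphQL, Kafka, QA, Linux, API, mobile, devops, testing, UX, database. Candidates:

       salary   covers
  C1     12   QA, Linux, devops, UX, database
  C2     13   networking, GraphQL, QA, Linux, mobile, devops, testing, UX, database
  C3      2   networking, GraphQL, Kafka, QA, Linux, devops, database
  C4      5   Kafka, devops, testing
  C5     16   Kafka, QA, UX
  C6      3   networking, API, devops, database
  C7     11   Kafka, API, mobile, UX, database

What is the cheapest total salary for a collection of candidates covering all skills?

C2, C3, C6 cover every skill at salary 13 + 2 + 3 = 18.
Any cover uses at least 2 candidates; among all covering selections none totals below 18.

18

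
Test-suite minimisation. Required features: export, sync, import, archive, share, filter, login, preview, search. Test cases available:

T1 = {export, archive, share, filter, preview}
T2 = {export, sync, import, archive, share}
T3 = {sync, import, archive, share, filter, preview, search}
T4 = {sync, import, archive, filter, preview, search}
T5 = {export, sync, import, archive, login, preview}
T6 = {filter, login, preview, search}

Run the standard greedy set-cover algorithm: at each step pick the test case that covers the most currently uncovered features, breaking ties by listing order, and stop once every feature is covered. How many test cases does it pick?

Pick 1: T3 covers 7 new features (sync, import, archive, share, filter, preview, search).
Pick 2: T5 covers 2 new features (export, login).
Greedy uses 2 test cases.

2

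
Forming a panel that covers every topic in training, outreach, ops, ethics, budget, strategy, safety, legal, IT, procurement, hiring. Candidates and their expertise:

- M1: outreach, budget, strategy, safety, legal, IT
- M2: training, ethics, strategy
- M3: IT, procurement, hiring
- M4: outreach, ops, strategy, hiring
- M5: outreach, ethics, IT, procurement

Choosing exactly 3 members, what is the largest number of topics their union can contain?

Choosing M1, M2, M3 covers {training, outreach, ethics, budget, strategy, safety, legal, IT, procurement, hiring} — 10 topics.
No choice of 3 members does better; here ops is left uncovered.

10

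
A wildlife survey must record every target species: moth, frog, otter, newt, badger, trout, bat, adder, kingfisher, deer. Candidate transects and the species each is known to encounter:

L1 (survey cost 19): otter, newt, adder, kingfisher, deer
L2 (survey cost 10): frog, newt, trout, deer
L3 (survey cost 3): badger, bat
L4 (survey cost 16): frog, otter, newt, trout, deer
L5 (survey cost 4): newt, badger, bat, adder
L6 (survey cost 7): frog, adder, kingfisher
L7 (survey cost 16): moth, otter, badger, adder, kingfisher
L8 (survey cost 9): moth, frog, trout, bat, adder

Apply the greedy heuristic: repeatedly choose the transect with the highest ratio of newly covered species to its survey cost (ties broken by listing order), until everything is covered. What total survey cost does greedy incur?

32

Pick 1: L5 adds 4 new (newt, badger, bat, adder) at survey cost 4 (ratio 4/4).
Pick 2: L8 adds 3 new (moth, frog, trout) at survey cost 9 (ratio 3/9).
Pick 3: L1 adds 3 new (otter, kingfisher, deer) at survey cost 19 (ratio 3/19).
Greedy total survey cost: 4 + 9 + 19 = 32. (The true optimum is 29, so greedy overshoots here.)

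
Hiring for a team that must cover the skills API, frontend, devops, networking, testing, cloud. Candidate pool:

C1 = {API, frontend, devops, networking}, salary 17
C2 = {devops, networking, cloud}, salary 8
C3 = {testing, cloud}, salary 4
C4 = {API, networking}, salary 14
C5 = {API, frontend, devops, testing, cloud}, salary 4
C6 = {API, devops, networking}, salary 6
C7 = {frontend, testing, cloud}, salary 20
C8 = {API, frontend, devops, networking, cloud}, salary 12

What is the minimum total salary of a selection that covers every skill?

10

C5, C6 cover every skill at salary 4 + 6 = 10.
Any cover uses at least 2 candidates; among all covering selections none totals below 10.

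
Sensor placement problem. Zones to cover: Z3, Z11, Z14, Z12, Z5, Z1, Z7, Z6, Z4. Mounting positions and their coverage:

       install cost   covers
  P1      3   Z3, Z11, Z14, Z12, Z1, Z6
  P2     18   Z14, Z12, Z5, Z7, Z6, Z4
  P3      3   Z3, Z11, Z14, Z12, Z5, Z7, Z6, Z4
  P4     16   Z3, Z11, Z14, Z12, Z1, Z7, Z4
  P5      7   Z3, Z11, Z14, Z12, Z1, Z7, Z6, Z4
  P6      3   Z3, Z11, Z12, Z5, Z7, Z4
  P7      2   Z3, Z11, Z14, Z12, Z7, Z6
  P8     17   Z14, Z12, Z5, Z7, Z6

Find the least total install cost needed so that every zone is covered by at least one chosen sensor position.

P1, P3 cover every zone at install cost 3 + 3 = 6.
Any cover uses at least 2 sensor positions; among all covering selections none totals below 6.
Greedy by coverage-per-install cost would pick P7, P3, P1 for 8 — worse than the optimum 6.

6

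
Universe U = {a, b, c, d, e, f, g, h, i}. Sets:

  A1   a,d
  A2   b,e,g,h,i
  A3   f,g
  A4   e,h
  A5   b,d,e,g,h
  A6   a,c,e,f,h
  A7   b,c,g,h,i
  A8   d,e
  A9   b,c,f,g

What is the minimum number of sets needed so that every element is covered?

A1, A2, A6 together cover {a, b, c, d, e, f, g, h, i} — every element.
No 2 of the 9 sets cover everything (all 36 pairs fall short), so 3 is minimum.

3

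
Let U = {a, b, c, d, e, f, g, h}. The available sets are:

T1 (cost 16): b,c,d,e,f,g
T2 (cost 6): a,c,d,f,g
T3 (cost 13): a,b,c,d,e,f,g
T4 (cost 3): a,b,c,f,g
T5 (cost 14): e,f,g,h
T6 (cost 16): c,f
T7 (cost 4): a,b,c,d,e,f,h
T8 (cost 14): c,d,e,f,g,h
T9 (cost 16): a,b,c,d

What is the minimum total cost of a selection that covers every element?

7

T4, T7 cover every element at cost 3 + 4 = 7.
Any cover uses at least 2 sets; among all covering selections none totals below 7.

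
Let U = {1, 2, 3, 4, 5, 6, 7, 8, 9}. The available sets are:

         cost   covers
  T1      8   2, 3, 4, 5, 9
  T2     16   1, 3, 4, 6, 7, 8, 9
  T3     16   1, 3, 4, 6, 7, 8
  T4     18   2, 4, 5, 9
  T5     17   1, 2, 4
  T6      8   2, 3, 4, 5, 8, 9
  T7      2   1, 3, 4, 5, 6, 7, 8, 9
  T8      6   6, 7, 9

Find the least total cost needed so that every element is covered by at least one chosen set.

10

T1, T7 cover every element at cost 8 + 2 = 10.
Any cover uses at least 2 sets; among all covering selections none totals below 10.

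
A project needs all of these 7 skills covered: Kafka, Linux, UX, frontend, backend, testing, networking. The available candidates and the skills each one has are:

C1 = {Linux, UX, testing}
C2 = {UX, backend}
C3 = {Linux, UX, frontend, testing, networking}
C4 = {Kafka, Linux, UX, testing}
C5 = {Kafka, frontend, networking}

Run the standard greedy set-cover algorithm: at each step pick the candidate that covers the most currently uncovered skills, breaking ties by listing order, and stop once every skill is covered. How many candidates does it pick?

3

Pick 1: C3 covers 5 new skills (Linux, UX, frontend, testing, networking).
Pick 2: C2 covers 1 new skills (backend).
Pick 3: C4 covers 1 new skills (Kafka).
Greedy uses 3 candidates.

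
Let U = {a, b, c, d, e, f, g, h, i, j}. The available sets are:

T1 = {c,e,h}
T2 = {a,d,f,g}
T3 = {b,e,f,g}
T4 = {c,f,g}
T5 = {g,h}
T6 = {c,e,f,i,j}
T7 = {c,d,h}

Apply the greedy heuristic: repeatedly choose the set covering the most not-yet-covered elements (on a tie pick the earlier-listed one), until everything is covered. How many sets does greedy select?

4

Pick 1: T6 covers 5 new elements (c, e, f, i, j).
Pick 2: T2 covers 3 new elements (a, d, g).
Pick 3: T1 covers 1 new elements (h).
Pick 4: T3 covers 1 new elements (b).
Greedy uses 4 sets.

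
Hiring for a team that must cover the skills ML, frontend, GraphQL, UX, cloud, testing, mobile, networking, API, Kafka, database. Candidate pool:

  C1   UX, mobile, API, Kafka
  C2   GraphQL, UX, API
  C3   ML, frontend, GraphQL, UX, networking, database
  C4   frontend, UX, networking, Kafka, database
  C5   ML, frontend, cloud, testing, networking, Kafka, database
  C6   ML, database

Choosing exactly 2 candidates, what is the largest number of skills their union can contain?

10

Choosing C1, C5 covers {ML, frontend, UX, cloud, testing, mobile, networking, API, Kafka, database} — 10 skills.
No choice of 2 candidates does better; here GraphQL is left uncovered.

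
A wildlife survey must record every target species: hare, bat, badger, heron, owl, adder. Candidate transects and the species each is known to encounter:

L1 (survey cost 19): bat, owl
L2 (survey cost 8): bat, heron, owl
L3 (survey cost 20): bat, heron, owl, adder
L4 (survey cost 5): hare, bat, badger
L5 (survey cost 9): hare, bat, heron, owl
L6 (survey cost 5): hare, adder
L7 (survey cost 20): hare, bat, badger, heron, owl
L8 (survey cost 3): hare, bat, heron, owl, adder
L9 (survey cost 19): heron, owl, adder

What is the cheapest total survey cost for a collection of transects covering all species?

L4, L8 cover every species at survey cost 5 + 3 = 8.
Any cover uses at least 2 transects; among all covering selections none totals below 8.

8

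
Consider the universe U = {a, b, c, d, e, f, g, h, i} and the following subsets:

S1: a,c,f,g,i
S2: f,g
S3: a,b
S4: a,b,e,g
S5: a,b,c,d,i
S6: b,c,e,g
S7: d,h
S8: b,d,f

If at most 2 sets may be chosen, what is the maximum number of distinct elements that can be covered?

Choosing S1, S4 covers {a, b, c, e, f, g, i} — 7 elements.
No choice of 2 sets does better; here d, h are left uncovered.

7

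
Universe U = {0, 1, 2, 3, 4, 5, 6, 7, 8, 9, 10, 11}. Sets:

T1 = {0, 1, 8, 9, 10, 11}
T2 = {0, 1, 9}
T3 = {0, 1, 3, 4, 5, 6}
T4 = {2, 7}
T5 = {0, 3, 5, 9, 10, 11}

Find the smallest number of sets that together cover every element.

3

T1, T3, T4 together cover {0, 1, 2, 3, 4, 5, 6, 7, 8, 9, 10, 11} — every element.
No 2 of the 5 sets cover everything (all 10 pairs fall short), so 3 is minimum.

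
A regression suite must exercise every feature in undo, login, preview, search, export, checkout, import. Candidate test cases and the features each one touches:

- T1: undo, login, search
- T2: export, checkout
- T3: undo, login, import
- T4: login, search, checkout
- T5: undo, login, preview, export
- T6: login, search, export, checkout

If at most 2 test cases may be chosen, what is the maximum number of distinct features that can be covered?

Choosing T3, T6 covers {undo, login, search, export, checkout, import} — 6 features.
No choice of 2 test cases does better; here preview is left uncovered.

6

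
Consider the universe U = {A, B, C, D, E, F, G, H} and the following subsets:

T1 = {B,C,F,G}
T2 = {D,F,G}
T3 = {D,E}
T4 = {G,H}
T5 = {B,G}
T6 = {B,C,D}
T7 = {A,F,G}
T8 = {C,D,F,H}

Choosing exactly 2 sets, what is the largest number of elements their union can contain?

Choosing T1, T3 covers {B, C, D, E, F, G} — 6 elements.
No choice of 2 sets does better; here A, H are left uncovered.

6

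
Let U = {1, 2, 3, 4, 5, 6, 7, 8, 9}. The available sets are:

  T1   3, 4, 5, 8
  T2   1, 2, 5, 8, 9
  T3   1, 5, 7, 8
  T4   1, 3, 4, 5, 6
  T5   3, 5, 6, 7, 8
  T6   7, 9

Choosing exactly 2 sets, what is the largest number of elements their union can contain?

Choosing T2, T4 covers {1, 2, 3, 4, 5, 6, 8, 9} — 8 elements.
No choice of 2 sets does better; here 7 is left uncovered.

8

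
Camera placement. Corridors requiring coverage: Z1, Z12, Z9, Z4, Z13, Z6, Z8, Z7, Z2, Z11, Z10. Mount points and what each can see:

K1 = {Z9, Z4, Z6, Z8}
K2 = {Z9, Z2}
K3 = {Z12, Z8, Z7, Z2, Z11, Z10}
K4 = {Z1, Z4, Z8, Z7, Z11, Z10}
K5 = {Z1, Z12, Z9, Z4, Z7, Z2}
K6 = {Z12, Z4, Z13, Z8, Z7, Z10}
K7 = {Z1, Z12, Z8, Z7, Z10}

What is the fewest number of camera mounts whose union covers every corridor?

4

K1, K2, K4, K6 together cover {Z1, Z12, Z9, Z4, Z13, Z6, Z8, Z7, Z2, Z11, Z10} — every corridor.
No 3 of the 7 camera mounts cover everything (all 35 triples fall short), so 4 is minimum.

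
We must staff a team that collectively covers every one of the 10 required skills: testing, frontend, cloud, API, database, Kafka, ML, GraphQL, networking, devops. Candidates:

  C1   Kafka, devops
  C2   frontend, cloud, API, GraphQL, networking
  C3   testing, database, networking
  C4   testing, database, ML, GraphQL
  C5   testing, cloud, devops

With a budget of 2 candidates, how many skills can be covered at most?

8

Choosing C2, C4 covers {testing, frontend, cloud, API, database, ML, GraphQL, networking} — 8 skills.
No choice of 2 candidates does better; here Kafka, devops are left uncovered.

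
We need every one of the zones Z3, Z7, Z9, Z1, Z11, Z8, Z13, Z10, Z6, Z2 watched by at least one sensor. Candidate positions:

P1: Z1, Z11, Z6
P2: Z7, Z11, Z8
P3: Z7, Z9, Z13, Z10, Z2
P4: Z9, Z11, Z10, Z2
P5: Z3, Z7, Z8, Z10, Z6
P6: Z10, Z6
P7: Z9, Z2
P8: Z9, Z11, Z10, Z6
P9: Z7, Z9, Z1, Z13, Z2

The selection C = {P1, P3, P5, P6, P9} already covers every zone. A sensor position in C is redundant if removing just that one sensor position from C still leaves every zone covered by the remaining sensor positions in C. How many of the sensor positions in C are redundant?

Drop P1: Z11 uncovered — not redundant.
Drop P3: the rest still cover every zone — redundant.
Drop P5: Z3, Z8 uncovered — not redundant.
Drop P6: the rest still cover every zone — redundant.
Drop P9: the rest still cover every zone — redundant.
3 redundant: P3, P6, P9.

3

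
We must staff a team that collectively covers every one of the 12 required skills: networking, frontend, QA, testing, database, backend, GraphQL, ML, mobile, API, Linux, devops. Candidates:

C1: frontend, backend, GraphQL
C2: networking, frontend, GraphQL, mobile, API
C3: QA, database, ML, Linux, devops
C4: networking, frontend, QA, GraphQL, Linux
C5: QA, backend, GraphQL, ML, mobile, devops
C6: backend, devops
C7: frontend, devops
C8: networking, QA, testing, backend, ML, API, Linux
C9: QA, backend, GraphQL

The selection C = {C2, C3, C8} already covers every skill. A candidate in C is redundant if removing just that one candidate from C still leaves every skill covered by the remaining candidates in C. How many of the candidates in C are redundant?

0

Drop C2: frontend, GraphQL, mobile uncovered — not redundant.
Drop C3: database, devops uncovered — not redundant.
Drop C8: testing, backend uncovered — not redundant.
None of the candidates in C is redundant.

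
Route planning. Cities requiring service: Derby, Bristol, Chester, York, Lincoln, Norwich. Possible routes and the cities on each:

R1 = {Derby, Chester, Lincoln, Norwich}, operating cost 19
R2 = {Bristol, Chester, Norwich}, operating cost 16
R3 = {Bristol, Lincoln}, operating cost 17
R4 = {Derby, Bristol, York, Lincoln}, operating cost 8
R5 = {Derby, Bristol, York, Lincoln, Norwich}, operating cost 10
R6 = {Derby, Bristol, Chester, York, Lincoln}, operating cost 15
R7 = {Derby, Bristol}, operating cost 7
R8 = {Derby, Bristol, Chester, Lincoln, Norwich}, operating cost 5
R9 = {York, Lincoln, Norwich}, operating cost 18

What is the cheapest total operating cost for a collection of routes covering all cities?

R4, R8 cover every city at operating cost 8 + 5 = 13.
Any cover uses at least 2 routes; among all covering selections none totals below 13.

13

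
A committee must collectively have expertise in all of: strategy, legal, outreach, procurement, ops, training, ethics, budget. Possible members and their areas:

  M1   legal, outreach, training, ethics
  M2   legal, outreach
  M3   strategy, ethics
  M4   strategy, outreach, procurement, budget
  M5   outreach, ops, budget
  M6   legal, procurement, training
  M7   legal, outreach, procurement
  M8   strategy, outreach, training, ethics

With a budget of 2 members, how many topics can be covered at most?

Choosing M1, M4 covers {strategy, legal, outreach, procurement, training, ethics, budget} — 7 topics.
No choice of 2 members does better; here ops is left uncovered.

7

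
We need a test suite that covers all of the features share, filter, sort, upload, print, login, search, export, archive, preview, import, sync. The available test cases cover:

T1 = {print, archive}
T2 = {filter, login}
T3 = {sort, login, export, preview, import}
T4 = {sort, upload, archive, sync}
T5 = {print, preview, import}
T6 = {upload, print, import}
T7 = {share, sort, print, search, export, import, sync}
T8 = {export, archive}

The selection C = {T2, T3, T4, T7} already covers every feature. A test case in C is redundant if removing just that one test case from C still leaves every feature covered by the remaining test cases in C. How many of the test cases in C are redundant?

0

Drop T2: filter uncovered — not redundant.
Drop T3: preview uncovered — not redundant.
Drop T4: upload, archive uncovered — not redundant.
Drop T7: share, print, search uncovered — not redundant.
None of the test cases in C is redundant.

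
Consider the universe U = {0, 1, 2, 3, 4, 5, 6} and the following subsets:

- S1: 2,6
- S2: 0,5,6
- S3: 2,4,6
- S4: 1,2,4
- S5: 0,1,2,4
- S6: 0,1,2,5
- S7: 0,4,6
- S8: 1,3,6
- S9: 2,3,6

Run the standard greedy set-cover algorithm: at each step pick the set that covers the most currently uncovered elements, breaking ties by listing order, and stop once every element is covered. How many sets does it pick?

3

Pick 1: S5 covers 4 new elements (0, 1, 2, 4).
Pick 2: S2 covers 2 new elements (5, 6).
Pick 3: S8 covers 1 new elements (3).
Greedy uses 3 sets.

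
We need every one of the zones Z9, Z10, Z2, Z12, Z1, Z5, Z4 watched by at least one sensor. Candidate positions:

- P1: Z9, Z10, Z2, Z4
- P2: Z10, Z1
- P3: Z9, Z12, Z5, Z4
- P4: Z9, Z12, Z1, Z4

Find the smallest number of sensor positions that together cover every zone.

P1, P2, P3 together cover {Z9, Z10, Z2, Z12, Z1, Z5, Z4} — every zone.
No 2 of the 4 sensor positions cover everything (all 6 pairs fall short), so 3 is minimum.

3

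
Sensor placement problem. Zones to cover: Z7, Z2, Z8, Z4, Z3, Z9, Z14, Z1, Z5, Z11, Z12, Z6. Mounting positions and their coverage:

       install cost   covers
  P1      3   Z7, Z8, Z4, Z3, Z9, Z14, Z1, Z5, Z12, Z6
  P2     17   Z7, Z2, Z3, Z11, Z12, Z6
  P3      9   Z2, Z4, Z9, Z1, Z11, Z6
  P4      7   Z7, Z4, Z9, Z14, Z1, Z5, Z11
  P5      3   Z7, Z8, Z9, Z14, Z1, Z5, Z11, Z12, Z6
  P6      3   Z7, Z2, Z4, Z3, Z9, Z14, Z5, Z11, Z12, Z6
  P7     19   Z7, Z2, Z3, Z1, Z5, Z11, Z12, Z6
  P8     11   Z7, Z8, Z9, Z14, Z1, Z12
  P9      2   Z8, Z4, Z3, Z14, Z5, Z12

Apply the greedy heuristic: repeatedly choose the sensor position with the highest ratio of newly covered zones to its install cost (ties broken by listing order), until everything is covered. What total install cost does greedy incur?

Pick 1: P1 adds 10 new (Z7, Z8, Z4, Z3, Z9, Z14, Z1, Z5, Z12, Z6) at install cost 3 (ratio 10/3).
Pick 2: P6 adds 2 new (Z2, Z11) at install cost 3 (ratio 2/3).
Greedy total install cost: 3 + 3 = 6.

6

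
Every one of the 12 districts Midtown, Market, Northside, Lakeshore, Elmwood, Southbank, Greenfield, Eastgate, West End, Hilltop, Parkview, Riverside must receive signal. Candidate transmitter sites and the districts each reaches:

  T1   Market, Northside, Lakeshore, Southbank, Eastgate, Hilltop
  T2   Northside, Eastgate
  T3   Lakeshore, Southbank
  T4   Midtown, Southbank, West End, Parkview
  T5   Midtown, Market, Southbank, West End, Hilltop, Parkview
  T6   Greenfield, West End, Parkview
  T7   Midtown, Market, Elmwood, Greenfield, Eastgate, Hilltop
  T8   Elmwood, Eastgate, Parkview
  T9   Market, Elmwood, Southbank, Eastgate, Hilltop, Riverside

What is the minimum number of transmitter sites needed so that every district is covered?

T1, T4, T6, T9 together cover {Midtown, Market, Northside, Lakeshore, Elmwood, Southbank, Greenfield, Eastgate, West End, Hilltop, Parkview, Riverside} — every district.
No 3 of the 9 transmitter sites cover everything (all 84 triples fall short), so 4 is minimum.

4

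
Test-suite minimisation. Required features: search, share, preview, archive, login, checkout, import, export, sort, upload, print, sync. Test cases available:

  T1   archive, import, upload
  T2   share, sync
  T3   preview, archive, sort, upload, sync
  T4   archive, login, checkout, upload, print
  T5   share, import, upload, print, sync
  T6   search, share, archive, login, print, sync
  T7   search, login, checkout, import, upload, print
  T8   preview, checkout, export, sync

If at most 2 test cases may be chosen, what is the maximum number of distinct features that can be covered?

10

Choosing T3, T7 covers {search, preview, archive, login, checkout, import, sort, upload, print, sync} — 10 features.
No choice of 2 test cases does better; here share, export are left uncovered.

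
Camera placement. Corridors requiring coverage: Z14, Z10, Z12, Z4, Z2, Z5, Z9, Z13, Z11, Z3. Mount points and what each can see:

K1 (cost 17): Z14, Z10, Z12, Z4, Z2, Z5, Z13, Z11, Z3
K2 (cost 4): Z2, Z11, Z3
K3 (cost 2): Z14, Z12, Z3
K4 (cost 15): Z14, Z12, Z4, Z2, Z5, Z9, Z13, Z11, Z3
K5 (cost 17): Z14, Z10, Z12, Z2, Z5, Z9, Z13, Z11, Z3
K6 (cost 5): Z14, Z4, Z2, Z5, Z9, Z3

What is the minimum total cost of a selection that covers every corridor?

22

K1, K6 cover every corridor at cost 17 + 5 = 22.
Any cover uses at least 2 camera mounts; among all covering selections none totals below 22.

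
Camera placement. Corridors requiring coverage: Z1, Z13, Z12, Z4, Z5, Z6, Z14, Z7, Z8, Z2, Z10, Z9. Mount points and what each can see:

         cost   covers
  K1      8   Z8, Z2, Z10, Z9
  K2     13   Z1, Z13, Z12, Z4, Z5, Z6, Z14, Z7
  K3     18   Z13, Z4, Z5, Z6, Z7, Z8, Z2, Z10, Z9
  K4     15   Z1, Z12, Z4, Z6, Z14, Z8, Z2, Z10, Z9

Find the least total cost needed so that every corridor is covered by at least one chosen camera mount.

21

K1, K2 cover every corridor at cost 8 + 13 = 21.
Any cover uses at least 2 camera mounts; among all covering selections none totals below 21.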